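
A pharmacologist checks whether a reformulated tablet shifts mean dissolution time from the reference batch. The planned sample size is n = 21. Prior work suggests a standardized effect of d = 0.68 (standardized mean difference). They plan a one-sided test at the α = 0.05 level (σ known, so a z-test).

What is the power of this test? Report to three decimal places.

Noncentrality parameter: δ = d·√n = 0.68 × √21 = 3.1162
Critical value for a one-sided test at α = 0.05: z_α = 1.645.
Power = P(Z > 1.645 − δ) = Φ(1.471) = 0.9294.

Power ≈ 0.929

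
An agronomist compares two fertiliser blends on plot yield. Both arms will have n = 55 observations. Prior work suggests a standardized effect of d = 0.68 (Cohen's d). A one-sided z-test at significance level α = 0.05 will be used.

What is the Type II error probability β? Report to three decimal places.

β ≈ 0.027

Noncentrality parameter: δ = d·√(n/2) = 0.68 × √(55/2) = 3.5660
One-sided α = 0.05 → critical value z_{0.05} = 1.645.
Power = Φ(δ − 1.645) = Φ(1.921) = 0.9726.
Type II error: β = 1 − power = 1 − 0.9726 = 0.0274.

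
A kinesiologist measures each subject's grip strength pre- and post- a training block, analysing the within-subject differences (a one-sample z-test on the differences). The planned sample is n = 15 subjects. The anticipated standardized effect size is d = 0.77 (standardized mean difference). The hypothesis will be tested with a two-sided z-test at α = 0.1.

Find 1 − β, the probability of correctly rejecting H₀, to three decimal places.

Power ≈ 0.909

Noncentrality parameter: δ = d·√n = 0.77 × √15 = 2.9822
Two-sided α = 0.1 → critical value z_{0.05} = 1.645.
Power = Φ(δ − 1.645) + Φ(−δ − 1.645) = Φ(1.337) + Φ(-4.627) = 0.9094 + 0.0000 = 0.9094.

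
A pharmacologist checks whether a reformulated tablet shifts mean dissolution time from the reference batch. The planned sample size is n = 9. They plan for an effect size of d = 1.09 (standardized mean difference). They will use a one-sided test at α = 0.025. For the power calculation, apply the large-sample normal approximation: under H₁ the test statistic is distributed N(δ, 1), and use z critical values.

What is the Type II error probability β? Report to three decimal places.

Noncentrality parameter: δ = d·√n = 1.09 × √9 = 3.2700
One-sided α = 0.025 → critical value z_{0.025} = 1.960.
Power = P(Z > 1.960 − δ) = Φ(1.310) = 0.9049.
Type II error: β = 1 − power = 1 − 0.9049 = 0.0951.

β ≈ 0.095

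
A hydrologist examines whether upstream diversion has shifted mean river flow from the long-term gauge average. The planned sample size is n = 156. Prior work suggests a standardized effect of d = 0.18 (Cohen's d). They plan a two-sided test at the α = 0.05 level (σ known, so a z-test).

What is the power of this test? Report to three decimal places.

Noncentrality parameter: δ = d·√n = 0.18 × √156 = 2.2482
Critical value for a two-sided test at α = 0.05: z_{α/2} = 1.960.
Power = Φ(δ − 1.960) + Φ(−δ − 1.960) = Φ(0.288) + Φ(-4.208) = 0.6134 + 0.0000 = 0.6134.

Power ≈ 0.613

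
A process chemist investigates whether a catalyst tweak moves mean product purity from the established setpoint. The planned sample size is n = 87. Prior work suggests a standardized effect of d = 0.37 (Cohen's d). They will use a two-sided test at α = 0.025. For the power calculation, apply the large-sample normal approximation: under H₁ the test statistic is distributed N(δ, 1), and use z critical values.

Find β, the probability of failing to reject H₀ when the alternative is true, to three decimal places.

β ≈ 0.113

Noncentrality parameter: δ = d·√n = 0.37 × √87 = 3.4511
Two-sided α = 0.025 → critical value z_{0.0125} = 2.241.
Power = Φ(δ − 2.241) + Φ(−δ − 2.241) = Φ(1.210) + Φ(-5.693) = 0.8868 + 0.0000 = 0.8868.
Type II error: β = 1 − power = 1 − 0.8868 = 0.1132.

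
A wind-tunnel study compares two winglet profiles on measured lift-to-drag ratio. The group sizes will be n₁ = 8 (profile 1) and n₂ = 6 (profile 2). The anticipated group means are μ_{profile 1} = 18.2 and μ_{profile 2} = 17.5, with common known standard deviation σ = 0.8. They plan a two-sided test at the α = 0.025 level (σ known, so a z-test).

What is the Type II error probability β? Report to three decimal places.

Standardized effect: d = |μ_{profile 1} − μ_{profile 2}| / σ = |18.2 − 17.5| / 0.8 = 0.8750
Noncentrality parameter: δ = d / √(1/n₁ + 1/n₂) = 0.8750 / √(1/8 + 1/6) = 1.6202
Two-sided α = 0.025 → critical value z_{0.0125} = 2.241.
Power = Φ(δ − 2.241) + Φ(−δ − 2.241) = Φ(-0.621) + Φ(-3.862) = 0.2672 + 0.0001 = 0.2673.
Type II error: β = 1 − power = 1 − 0.2673 = 0.7327.

β ≈ 0.733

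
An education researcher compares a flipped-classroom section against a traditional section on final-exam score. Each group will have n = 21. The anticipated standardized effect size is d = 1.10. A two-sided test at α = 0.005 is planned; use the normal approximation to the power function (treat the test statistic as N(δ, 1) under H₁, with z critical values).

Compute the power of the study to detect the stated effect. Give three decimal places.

Power ≈ 0.776

Noncentrality parameter: δ = d·√(n/2) = 1.10 × √(21/2) = 3.5644
Two-sided α = 0.005 → critical value z_{0.0025} = 2.807.
Power = Φ(δ − 2.807) + Φ(−δ − 2.807) = Φ(0.757) + Φ(-6.371) = 0.7756 + 0.0000 = 0.7756.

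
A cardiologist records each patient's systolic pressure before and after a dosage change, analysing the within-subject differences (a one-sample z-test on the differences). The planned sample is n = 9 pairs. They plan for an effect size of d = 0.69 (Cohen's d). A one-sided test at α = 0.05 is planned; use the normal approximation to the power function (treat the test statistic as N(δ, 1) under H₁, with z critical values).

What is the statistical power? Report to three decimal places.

Power ≈ 0.665

Noncentrality parameter: δ = d·√n = 0.69 × √9 = 2.0700
Critical value for a one-sided test at α = 0.05: z_α = 1.645.
Power = Φ(δ − 1.645) = Φ(0.425) = 0.6646.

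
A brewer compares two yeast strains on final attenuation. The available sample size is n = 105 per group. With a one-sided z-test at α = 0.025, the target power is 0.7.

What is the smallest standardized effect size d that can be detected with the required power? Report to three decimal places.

Need Φ(δ − 1.960) = 0.7, so δ = 1.960 + 0.524 = 2.484.
δ = d·√(n/2) ⇒ d = δ/√(n/2) = 2.484/√(105/2) = 0.3429.

d ≈ 0.343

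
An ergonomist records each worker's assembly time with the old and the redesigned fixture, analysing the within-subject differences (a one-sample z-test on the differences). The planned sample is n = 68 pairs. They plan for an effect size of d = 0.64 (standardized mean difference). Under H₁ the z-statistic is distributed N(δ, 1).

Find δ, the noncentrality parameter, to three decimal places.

δ = d·√n = 0.64 × √68 = 5.2776

δ ≈ 5.278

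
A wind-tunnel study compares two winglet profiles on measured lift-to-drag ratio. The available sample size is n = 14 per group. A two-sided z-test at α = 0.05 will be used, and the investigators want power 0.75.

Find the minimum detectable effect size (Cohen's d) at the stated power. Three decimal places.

Need Φ(δ − 1.960) = 0.75, so δ = 1.960 + 0.674 = 2.634.
(The second rejection-region term Φ(−δ − z_{α/2}) is negligible and dropped.)
δ = d·√(n/2) ⇒ d = δ/√(n/2) = 2.634/√(14/2) = 0.9957.

d ≈ 0.996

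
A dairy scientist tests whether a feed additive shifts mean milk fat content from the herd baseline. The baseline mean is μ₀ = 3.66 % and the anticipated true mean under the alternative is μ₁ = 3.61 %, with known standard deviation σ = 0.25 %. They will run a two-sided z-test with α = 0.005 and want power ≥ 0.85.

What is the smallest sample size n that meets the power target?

Standardized effect: d = |μ₁ − μ₀| / σ = |3.61 − 3.66| / 0.25 = 0.2000
Set Φ(δ − 2.807) = 0.85; then δ − 2.807 = Φ⁻¹(0.85) = 1.036, giving δ = 3.843.
(Ignoring the negligible lower-tail rejection probability gives the usual closed-form inversion.)
δ = d·√n ⇒ n = (δ/d)² = (3.843 / 0.2000)² = 369.31.
Rounding up, n = 370.

n = 370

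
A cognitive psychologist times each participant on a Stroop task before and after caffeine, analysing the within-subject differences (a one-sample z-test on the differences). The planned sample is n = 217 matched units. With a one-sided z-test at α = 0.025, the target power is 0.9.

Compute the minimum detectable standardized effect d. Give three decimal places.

Need Φ(δ − 1.960) = 0.9, so δ = 1.960 + 1.282 = 3.242.
δ = d·√n ⇒ d = δ/√n = 3.242/√217 = 0.2200.

d ≈ 0.220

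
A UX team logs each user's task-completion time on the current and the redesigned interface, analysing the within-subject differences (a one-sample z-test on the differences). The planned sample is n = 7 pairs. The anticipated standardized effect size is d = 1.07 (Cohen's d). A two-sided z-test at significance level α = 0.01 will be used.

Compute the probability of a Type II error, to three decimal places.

Noncentrality parameter: λ = d·√n = 1.07 × √7 = 2.8310
Two-sided α = 0.01 → critical value z_{0.005} = 2.576.
Power = Φ(λ − 2.576) + Φ(−λ − 2.576) = Φ(0.255) + Φ(-5.407) = 0.6007 + 0.0000 = 0.6007.
Type II error: β = 1 − power = 1 − 0.6007 = 0.3993.

β ≈ 0.399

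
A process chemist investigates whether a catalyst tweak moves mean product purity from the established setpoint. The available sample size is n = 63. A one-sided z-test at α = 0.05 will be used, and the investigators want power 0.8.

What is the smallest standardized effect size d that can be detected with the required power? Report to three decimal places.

d ≈ 0.313

Required noncentrality: δ = z_{0.05} + z_{0.20} = 1.645 + 0.842 = 2.486.
δ = d·√n ⇒ d = δ/√n = 2.486/√63 = 0.3133.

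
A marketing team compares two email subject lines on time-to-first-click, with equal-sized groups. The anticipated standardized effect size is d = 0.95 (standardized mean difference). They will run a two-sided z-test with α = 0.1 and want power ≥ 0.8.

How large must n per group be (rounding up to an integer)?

For power 0.8 need Φ(δ − z_{0.05}) = 0.8, so δ = z_{0.05} + z_{0.20} = 1.645 + 0.842 = 2.486.
(Ignoring the negligible lower-tail rejection probability gives the usual closed-form inversion.)
δ = d·√(n/2) ⇒ n = 2(δ/d)² = 2 × (2.486 / 0.95)² = 13.70.
Rounding up, n = 14 per group.

n = 14 per group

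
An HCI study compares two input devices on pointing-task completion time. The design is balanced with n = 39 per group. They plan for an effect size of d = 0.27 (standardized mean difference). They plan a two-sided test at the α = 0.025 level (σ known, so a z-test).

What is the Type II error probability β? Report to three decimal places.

β ≈ 0.853

Noncentrality parameter: δ = d·√(n/2) = 0.27 × √(39/2) = 1.1923
Critical value for a two-sided test at α = 0.025: z_{α/2} = 2.241.
Power = Φ(δ − 2.241) + Φ(−δ − 2.241) = Φ(-1.049) + Φ(-3.434) = 0.1471 + 0.0003 = 0.1474.
Type II error: β = 1 − power = 1 − 0.1474 = 0.8526.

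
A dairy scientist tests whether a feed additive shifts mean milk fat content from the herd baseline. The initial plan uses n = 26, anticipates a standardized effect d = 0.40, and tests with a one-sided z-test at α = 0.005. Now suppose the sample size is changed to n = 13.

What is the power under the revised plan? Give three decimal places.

With n = 13: δ = d·√n = 0.40 × √13 = 1.4422. Critical value z_{0.005} = 2.576.
Revised power = P(Z > 2.576 − δ) = Φ(-1.134) = 0.1285.

Power ≈ 0.128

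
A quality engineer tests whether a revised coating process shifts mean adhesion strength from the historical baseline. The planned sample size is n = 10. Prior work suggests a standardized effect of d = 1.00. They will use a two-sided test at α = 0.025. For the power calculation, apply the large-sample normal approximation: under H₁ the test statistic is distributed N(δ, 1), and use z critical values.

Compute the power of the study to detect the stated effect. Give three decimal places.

Noncentrality parameter: δ = d·√n = 1.00 × √10 = 3.1623
Critical value for a two-sided test at α = 0.025: z_{α/2} = 2.241.
Power = Φ(δ − 2.241) + Φ(−δ − 2.241) = Φ(0.921) + Φ(-5.404) = 0.8214 + 0.0000 = 0.8214.

Power ≈ 0.821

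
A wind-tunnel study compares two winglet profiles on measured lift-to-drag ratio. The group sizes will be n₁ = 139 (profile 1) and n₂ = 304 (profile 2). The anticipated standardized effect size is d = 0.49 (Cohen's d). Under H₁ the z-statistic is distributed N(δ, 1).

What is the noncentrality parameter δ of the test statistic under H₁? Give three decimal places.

δ ≈ 4.786

The noncentrality parameter scales effect size by the design's sample-size factor: δ = d / √(1/n₁ + 1/n₂) = 0.49 / √(1/139 + 1/304) = 4.7856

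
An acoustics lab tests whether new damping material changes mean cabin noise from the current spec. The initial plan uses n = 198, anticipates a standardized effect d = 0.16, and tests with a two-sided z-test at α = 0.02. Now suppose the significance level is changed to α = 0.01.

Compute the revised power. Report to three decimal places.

δ = d·√n = 0.16 × √198 = 2.2514 (unchanged). New critical value: z_{0.005} = 2.576.
Revised power = Φ(δ − 2.576) + Φ(−δ − 2.576) = Φ(-0.324) + Φ(-4.827) = 0.3728 + 0.0000 = 0.3728.

Power ≈ 0.373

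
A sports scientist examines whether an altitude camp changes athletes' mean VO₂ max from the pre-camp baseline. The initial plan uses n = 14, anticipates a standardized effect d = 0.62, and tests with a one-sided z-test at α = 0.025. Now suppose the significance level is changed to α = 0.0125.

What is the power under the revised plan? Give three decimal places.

δ = d·√n = 0.62 × √14 = 2.3198 (unchanged). New critical value: z_{0.0125} = 2.241.
Revised power = Φ(δ − 2.241) = Φ(0.078) = 0.5313.

Power ≈ 0.531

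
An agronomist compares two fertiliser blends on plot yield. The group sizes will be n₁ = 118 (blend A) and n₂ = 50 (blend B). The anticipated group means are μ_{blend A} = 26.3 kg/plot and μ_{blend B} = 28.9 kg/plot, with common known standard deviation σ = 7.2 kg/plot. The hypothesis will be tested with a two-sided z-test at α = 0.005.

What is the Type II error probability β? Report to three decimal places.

β ≈ 0.748

Standardized effect: d = |μ_{blend A} − μ_{blend B}| / σ = |26.3 − 28.9| / 7.2 = 0.3611
Noncentrality parameter: δ = d / √(1/n₁ + 1/n₂) = 0.3611 / √(1/118 + 1/50) = 2.1400
Critical value for a two-sided test at α = 0.005: z_{α/2} = 2.807.
Power = Φ(δ − 2.807) + Φ(−δ − 2.807) = Φ(-0.667) + Φ(-4.947) = 0.2524 + 0.0000 = 0.2524.
Type II error: β = 1 − power = 1 − 0.2524 = 0.7476.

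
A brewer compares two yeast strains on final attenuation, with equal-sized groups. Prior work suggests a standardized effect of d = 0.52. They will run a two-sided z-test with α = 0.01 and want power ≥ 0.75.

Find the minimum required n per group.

Set Φ(δ − 2.576) = 0.75; then δ − 2.576 = Φ⁻¹(0.75) = 0.674, giving δ = 3.250.
(The Φ(−δ − z_{α/2}) term is vanishingly small for δ > 0 and is dropped in the standard sample-size formula.)
δ = d·√(n/2) ⇒ n = 2(δ/d)² = 2 × (3.250 / 0.52)² = 78.14.
Round up to the next whole unit.

n = 79 per group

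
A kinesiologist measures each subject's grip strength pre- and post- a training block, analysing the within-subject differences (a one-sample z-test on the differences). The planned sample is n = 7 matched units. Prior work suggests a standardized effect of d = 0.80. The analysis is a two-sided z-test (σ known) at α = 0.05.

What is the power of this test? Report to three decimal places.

Noncentrality parameter: δ = d·√n = 0.80 × √7 = 2.1166
Critical value for a two-sided test at α = 0.05: z_{α/2} = 1.960.
Power = Φ(δ − 1.960) + Φ(−δ − 1.960) = Φ(0.157) + Φ(-4.077) = 0.5622 + 0.0000 = 0.5623.

Power ≈ 0.562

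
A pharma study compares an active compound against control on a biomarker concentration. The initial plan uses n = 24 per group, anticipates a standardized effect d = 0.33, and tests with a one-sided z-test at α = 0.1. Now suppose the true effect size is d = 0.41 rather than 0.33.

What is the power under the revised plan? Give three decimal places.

With d = 0.41: δ = d·√(n/2) = 0.41 × √(24/2) = 1.4203. Critical value z_{0.1} = 1.282.
Revised power = Φ(δ − 1.282) = Φ(0.139) = 0.5552.

Power ≈ 0.555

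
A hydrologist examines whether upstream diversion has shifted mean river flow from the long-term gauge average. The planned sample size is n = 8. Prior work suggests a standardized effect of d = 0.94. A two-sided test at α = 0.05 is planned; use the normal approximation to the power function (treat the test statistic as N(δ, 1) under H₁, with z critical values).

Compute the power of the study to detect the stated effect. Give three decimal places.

Noncentrality parameter: δ = d·√n = 0.94 × √8 = 2.6587
Two-sided α = 0.05 → critical value z_{0.025} = 1.960.
Power = Φ(δ − 1.960) + Φ(−δ − 1.960) = Φ(0.699) + Φ(-4.619) = 0.7576 + 0.0000 = 0.7577.

Power ≈ 0.758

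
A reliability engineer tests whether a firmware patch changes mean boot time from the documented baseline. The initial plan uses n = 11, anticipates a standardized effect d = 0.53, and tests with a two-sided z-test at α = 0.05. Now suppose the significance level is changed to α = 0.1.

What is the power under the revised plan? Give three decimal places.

Power ≈ 0.545

δ = d·√n = 0.53 × √11 = 1.7578 (unchanged). New critical value: z_{0.05} = 1.645.
Revised power = Φ(δ − 1.645) + Φ(−δ − 1.645) = Φ(0.113) + Φ(-3.403) = 0.5450 + 0.0003 = 0.5453.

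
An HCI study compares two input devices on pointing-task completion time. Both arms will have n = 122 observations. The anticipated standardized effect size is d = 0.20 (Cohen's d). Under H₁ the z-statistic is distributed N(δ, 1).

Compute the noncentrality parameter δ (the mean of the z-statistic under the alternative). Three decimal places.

δ ≈ 1.562

The noncentrality parameter scales effect size by the design's sample-size factor: δ = d·√(n/2) = 0.20 × √(122/2) = 1.5620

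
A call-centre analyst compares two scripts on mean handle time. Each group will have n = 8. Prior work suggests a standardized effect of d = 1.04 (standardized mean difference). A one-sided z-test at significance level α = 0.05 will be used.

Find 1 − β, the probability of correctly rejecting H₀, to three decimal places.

Noncentrality parameter: δ = d·√(n/2) = 1.04 × √(8/2) = 2.0800
One-sided α = 0.05 → critical value z_{0.05} = 1.645.
Power = P(Z > 1.645 − δ) = Φ(0.435) = 0.6683.

Power ≈ 0.668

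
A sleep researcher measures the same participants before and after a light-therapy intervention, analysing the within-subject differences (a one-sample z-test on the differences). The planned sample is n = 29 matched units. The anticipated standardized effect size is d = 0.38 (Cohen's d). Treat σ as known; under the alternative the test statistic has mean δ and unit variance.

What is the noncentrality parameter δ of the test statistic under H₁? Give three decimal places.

The noncentrality parameter scales effect size by the design's sample-size factor: δ = d·√n = 0.38 × √29 = 2.0464

δ ≈ 2.046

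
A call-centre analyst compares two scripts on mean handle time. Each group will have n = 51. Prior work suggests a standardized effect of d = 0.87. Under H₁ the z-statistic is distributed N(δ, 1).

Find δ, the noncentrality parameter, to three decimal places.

δ = d·√(n/2) = 0.87 × √(51/2) = 4.3933

δ ≈ 4.393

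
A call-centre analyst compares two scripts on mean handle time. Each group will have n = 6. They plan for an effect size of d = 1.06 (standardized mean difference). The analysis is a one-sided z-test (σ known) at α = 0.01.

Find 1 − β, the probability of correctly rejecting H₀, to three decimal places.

Power ≈ 0.312

Noncentrality parameter: δ = d·√(n/2) = 1.06 × √(6/2) = 1.8360
Critical value for a one-sided test at α = 0.01: z_α = 2.326.
Power = Φ(δ − 2.326) = Φ(-0.490) = 0.3119.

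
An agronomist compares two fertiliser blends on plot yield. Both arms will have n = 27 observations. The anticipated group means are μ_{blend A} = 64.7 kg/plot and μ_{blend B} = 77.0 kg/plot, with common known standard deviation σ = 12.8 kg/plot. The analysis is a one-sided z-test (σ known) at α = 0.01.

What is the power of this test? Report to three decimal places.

Standardized effect: d = |μ_{blend A} − μ_{blend B}| / σ = |64.7 − 77.0| / 12.8 = 0.9609
Noncentrality parameter: δ = d·√(n/2) = 0.9609 × √(27/2) = 3.5307
One-sided α = 0.01 → critical value z_{0.01} = 2.326.
Power = P(Z > 2.326 − δ) = Φ(1.204) = 0.8858.

Power ≈ 0.886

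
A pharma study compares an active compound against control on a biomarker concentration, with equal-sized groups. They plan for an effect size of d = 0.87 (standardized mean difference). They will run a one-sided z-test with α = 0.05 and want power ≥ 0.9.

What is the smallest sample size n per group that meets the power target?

n = 23 per group

For power 0.9 need Φ(δ − z_{0.05}) = 0.9, so δ = z_{0.05} + z_{0.10} = 1.645 + 1.282 = 2.926.
δ = d·√(n/2) ⇒ n = 2(δ/d)² = 2 × (2.926 / 0.87)² = 22.63.
Rounding up, n = 23 per group.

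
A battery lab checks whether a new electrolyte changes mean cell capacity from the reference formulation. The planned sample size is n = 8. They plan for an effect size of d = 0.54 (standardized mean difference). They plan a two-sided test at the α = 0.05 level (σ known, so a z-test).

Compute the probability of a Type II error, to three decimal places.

Noncentrality parameter: δ = d·√n = 0.54 × √8 = 1.5274
Critical value for a two-sided test at α = 0.05: z_{α/2} = 1.960.
Power = Φ(δ − 1.960) + Φ(−δ − 1.960) = Φ(-0.433) + Φ(-3.487) = 0.3326 + 0.0002 = 0.3329.
Type II error: β = 1 − power = 1 − 0.3329 = 0.6671.

β ≈ 0.667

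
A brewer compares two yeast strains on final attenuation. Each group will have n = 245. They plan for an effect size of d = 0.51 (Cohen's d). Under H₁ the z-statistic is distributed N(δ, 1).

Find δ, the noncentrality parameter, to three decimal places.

δ ≈ 5.645

δ = d·√(n/2) = 0.51 × √(245/2) = 5.6447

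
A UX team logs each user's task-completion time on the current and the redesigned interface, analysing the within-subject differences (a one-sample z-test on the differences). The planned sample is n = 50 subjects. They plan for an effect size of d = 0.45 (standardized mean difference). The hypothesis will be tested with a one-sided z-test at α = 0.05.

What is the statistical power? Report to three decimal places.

Noncentrality parameter: δ = d·√n = 0.45 × √50 = 3.1820
One-sided α = 0.05 → critical value z_{0.05} = 1.645.
Power = Φ(δ − 1.645) = Φ(1.537) = 0.9379.

Power ≈ 0.938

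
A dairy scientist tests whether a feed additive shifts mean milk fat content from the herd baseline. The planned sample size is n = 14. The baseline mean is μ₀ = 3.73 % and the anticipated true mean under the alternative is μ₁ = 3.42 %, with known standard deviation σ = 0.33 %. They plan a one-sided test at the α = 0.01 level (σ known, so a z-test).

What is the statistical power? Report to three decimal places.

Standardized effect: d = |μ₁ − μ₀| / σ = |3.42 − 3.73| / 0.33 = 0.9394
Noncentrality parameter: λ = d·√n = 0.9394 × √14 = 3.5149
Critical value for a one-sided test at α = 0.01: z_α = 2.326.
Power = Φ(λ − 2.326) = Φ(1.189) = 0.8827.

Power ≈ 0.883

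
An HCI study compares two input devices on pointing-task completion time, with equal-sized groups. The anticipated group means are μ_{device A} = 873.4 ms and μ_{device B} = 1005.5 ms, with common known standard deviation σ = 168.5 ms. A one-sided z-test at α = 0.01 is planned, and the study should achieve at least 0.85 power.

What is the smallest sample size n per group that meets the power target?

n = 37 per group

Standardized effect: d = |μ_{device A} − μ_{device B}| / σ = |873.4 − 1005.5| / 168.5 = 0.7840
For power 0.85 need Φ(δ − z_{0.01}) = 0.85, so δ = z_{0.01} + z_{0.15} = 2.326 + 1.036 = 3.363.
δ = d·√(n/2) ⇒ n = 2(δ/d)² = 2 × (3.363 / 0.7840)² = 36.80.
Round up to the next whole unit.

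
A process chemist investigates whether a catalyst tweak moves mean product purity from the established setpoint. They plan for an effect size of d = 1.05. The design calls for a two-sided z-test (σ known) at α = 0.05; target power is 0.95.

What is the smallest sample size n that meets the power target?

For power 0.95 need Φ(δ − z_{0.025}) = 0.95, so δ = z_{0.025} + z_{0.05} = 1.960 + 1.645 = 3.605.
(For δ > 0 the lower-tail rejection region contributes negligibly to power, so the one-term inversion is standard.)
δ = d·√n ⇒ n = (δ/d)² = (3.605 / 1.05)² = 11.79.
Round up to the next whole unit.

n = 12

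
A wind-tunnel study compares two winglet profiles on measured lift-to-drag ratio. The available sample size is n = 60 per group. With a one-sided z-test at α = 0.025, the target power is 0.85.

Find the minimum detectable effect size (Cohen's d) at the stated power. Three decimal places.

Need Φ(δ − 1.960) = 0.85, so δ = 1.960 + 1.036 = 2.996.
δ = d·√(n/2) ⇒ d = δ/√(n/2) = 2.996/√(60/2) = 0.5471.

d ≈ 0.547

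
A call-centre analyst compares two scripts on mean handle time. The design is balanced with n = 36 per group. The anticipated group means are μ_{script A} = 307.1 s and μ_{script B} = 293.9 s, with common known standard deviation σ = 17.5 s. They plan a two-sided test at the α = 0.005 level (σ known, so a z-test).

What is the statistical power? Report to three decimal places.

Standardized effect: d = |μ_{script A} − μ_{script B}| / σ = |307.1 − 293.9| / 17.5 = 0.7543
Noncentrality parameter: δ = d·√(n/2) = 0.7543 × √(36/2) = 3.2002
Critical value for a two-sided test at α = 0.005: z_{α/2} = 2.807.
Power = Φ(δ − 2.807) + Φ(−δ − 2.807) = Φ(0.393) + Φ(-6.007) = 0.6529 + 0.0000 = 0.6529.

Power ≈ 0.653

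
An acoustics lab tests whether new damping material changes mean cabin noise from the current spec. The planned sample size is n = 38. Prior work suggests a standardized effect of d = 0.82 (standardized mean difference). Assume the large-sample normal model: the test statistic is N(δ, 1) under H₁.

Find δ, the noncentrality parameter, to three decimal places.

δ = d·√n = 0.82 × √38 = 5.0548

δ ≈ 5.055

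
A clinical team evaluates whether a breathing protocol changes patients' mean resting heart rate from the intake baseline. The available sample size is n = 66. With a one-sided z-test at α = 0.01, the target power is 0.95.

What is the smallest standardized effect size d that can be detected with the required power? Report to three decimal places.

d ≈ 0.489

Required noncentrality: δ = z_{0.01} + z_{0.05} = 2.326 + 1.645 = 3.971.
δ = d·√n ⇒ d = δ/√n = 3.971/√66 = 0.4888.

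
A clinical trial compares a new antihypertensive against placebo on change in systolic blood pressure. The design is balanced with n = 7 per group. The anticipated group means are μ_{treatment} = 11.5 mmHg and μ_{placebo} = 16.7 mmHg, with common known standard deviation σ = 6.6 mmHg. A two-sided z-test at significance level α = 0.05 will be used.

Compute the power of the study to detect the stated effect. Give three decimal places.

Standardized effect: d = |μ_{treatment} − μ_{placebo}| / σ = |11.5 − 16.7| / 6.6 = 0.7879
Noncentrality parameter: δ = d·√(n/2) = 0.7879 × √(7/2) = 1.4740
Two-sided α = 0.05 → critical value z_{0.025} = 1.960.
Power = Φ(δ − 1.960) + Φ(−δ − 1.960) = Φ(-0.486) + Φ(-3.434) = 0.3135 + 0.0003 = 0.3138.

Power ≈ 0.314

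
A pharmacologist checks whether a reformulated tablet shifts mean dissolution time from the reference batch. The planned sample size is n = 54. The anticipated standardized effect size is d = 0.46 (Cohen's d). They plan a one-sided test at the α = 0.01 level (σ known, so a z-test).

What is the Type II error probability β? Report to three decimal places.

β ≈ 0.146

Noncentrality parameter: δ = d·√n = 0.46 × √54 = 3.3803
One-sided α = 0.01 → critical value z_{0.01} = 2.326.
Power = Φ(δ − 2.326) = Φ(1.054) = 0.8540.
Type II error: β = 1 − power = 1 − 0.8540 = 0.1460.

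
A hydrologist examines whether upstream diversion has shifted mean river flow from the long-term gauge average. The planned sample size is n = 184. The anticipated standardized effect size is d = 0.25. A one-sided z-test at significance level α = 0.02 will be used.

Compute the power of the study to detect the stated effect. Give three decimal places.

Power ≈ 0.909

Noncentrality parameter: δ = d·√n = 0.25 × √184 = 3.3912
One-sided α = 0.02 → critical value z_{0.02} = 2.054.
Power = P(Z > 2.054 − δ) = Φ(1.337) = 0.9095.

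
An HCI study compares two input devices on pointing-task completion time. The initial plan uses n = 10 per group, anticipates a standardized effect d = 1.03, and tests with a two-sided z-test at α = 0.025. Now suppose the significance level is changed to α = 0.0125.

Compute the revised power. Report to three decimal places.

Power ≈ 0.423

δ = d·√(n/2) = 1.03 × √(10/2) = 2.3032 (unchanged). New critical value: z_{0.0063} = 2.498.
Revised power = Φ(δ − 2.498) + Φ(−δ − 2.498) = Φ(-0.195) + Φ(-4.801) = 0.4229 + 0.0000 = 0.4229.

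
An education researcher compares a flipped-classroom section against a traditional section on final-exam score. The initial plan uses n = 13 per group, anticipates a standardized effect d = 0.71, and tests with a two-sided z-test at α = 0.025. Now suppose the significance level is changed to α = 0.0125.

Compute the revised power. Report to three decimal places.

Power ≈ 0.246

δ = d·√(n/2) = 0.71 × √(13/2) = 1.8102 (unchanged). New critical value: z_{0.0063} = 2.498.
Revised power = Φ(δ − 2.498) + Φ(−δ − 2.498) = Φ(-0.688) + Φ(-4.308) = 0.2459 + 0.0000 = 0.2459.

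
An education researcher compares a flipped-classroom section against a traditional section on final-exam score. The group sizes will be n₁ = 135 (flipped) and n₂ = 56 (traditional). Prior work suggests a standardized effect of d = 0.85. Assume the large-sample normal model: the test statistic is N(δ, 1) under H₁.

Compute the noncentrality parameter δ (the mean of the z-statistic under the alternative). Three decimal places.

δ ≈ 5.348

The noncentrality parameter scales effect size by the design's sample-size factor: δ = d / √(1/n₁ + 1/n₂) = 0.85 / √(1/135 + 1/56) = 5.3477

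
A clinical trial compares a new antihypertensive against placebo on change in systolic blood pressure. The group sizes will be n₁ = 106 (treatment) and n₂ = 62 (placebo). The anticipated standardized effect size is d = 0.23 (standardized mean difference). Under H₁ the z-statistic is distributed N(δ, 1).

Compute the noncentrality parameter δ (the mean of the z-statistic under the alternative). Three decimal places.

δ ≈ 1.439

The noncentrality parameter scales effect size by the design's sample-size factor: δ = d / √(1/n₁ + 1/n₂) = 0.23 / √(1/106 + 1/62) = 1.4385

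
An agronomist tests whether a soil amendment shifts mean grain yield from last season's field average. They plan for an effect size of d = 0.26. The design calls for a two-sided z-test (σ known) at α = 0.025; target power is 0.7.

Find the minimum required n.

n = 114

Set Φ(δ − 2.241) = 0.7; then δ − 2.241 = Φ⁻¹(0.7) = 0.524, giving δ = 2.766.
(The Φ(−δ − z_{α/2}) term is vanishingly small for δ > 0 and is dropped in the standard sample-size formula.)
δ = d·√n ⇒ n = (δ/d)² = (2.766 / 0.26)² = 113.16.
Rounding up, n = 114.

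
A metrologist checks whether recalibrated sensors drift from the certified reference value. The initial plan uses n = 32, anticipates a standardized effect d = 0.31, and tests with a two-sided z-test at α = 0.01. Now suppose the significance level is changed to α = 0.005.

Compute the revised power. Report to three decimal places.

δ = d·√n = 0.31 × √32 = 1.7536 (unchanged). New critical value: z_{0.0025} = 2.807.
Revised power = Φ(δ − 2.807) + Φ(−δ − 2.807) = Φ(-1.053) + Φ(-4.561) = 0.1461 + 0.0000 = 0.1461.

Power ≈ 0.146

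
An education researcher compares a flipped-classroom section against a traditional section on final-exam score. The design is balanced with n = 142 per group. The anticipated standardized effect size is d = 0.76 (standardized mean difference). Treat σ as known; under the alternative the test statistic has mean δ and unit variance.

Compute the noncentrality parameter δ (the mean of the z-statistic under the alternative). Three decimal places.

δ = d·√(n/2) = 0.76 × √(142/2) = 6.4039

δ ≈ 6.404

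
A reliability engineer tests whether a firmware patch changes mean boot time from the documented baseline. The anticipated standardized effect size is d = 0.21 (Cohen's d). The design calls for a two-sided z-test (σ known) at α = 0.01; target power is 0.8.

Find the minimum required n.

Set Φ(δ − 2.576) = 0.8; then δ − 2.576 = Φ⁻¹(0.8) = 0.842, giving δ = 3.417.
(Ignoring the negligible lower-tail rejection probability gives the usual closed-form inversion.)
δ = d·√n ⇒ n = (δ/d)² = (3.417 / 0.21)² = 264.83.
Round up to the next whole unit.

n = 265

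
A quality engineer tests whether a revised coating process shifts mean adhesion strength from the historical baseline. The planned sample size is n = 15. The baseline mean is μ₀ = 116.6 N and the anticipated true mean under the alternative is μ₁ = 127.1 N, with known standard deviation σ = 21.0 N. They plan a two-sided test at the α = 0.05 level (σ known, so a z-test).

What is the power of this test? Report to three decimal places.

Power ≈ 0.491

Standardized effect: d = |μ₁ − μ₀| / σ = |127.1 − 116.6| / 21.0 = 0.5000
Noncentrality parameter: δ = d·√n = 0.5000 × √15 = 1.9365
Two-sided α = 0.05 → critical value z_{0.025} = 1.960.
Power = Φ(δ − 1.960) + Φ(−δ − 1.960) = Φ(-0.023) + Φ(-3.896) = 0.4906 + 0.0000 = 0.4907.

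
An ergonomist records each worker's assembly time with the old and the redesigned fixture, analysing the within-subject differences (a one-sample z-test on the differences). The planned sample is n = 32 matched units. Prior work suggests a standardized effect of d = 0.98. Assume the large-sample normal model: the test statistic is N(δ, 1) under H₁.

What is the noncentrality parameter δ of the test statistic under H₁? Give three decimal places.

δ = d·√n = 0.98 × √32 = 5.5437

δ ≈ 5.544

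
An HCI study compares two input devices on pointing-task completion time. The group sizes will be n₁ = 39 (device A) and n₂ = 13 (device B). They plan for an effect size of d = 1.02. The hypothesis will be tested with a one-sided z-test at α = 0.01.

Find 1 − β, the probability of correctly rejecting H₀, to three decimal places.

Noncentrality parameter: δ = d / √(1/n₁ + 1/n₂) = 1.02 / √(1/39 + 1/13) = 3.1849
One-sided α = 0.01 → critical value z_{0.01} = 2.326.
Power = P(Z > 2.326 − δ) = Φ(0.859) = 0.8047.

Power ≈ 0.805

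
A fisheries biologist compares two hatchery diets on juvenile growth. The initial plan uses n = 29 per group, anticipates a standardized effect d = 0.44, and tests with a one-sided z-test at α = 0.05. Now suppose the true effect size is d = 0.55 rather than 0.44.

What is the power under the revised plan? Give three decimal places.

With d = 0.55: δ = d·√(n/2) = 0.55 × √(29/2) = 2.0943. Critical value z_{0.05} = 1.645.
Revised power = Φ(δ − 1.645) = Φ(0.449) = 0.6735.

Power ≈ 0.673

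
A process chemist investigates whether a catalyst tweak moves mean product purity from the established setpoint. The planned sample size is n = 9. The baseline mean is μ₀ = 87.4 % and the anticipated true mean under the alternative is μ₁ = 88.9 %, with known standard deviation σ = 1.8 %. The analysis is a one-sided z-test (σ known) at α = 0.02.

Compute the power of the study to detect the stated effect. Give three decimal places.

Power ≈ 0.672

Standardized effect: d = |μ₁ − μ₀| / σ = |88.9 − 87.4| / 1.8 = 0.8333
Noncentrality parameter: δ = d·√n = 0.8333 × √9 = 2.5000
One-sided α = 0.02 → critical value z_{0.02} = 2.054.
Power = P(Z > 2.054 − δ) = Φ(0.446) = 0.6723.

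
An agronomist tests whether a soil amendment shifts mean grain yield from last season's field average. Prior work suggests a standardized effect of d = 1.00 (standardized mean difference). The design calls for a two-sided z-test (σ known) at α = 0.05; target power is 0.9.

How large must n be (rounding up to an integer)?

n = 11

Set Φ(δ − 1.960) = 0.9; then δ − 1.960 = Φ⁻¹(0.9) = 1.282, giving δ = 3.242.
(For δ > 0 the lower-tail rejection region contributes negligibly to power, so the one-term inversion is standard.)
δ = d·√n ⇒ n = (δ/d)² = (3.242 / 1.00)² = 10.51.
Round up to the next whole unit.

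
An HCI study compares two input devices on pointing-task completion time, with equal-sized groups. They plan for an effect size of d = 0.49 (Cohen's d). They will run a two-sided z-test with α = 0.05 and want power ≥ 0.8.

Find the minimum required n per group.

For power 0.8 need Φ(δ − z_{0.025}) = 0.8, so δ = z_{0.025} + z_{0.20} = 1.960 + 0.842 = 2.802.
(Ignoring the negligible lower-tail rejection probability gives the usual closed-form inversion.)
δ = d·√(n/2) ⇒ n = 2(δ/d)² = 2 × (2.802 / 0.49)² = 65.38.
Round up to the next whole unit.

n = 66 per group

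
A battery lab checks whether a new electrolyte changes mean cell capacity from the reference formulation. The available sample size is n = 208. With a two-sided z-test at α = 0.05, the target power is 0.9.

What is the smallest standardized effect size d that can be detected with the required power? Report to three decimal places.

Required noncentrality: δ = z_{0.025} + z_{0.10} = 1.960 + 1.282 = 3.242.
(Lower-tail contribution to power is negligible for δ > 0.)
δ = d·√n ⇒ d = δ/√n = 3.242/√208 = 0.2248.

d ≈ 0.225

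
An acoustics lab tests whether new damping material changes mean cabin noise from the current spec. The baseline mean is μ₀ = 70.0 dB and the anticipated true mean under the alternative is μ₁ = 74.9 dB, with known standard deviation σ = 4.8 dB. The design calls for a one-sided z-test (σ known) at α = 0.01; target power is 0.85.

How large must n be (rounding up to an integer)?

Standardized effect: d = |μ₁ − μ₀| / σ = |74.9 − 70.0| / 4.8 = 1.0208
Set Φ(δ − 2.326) = 0.85; then δ − 2.326 = Φ⁻¹(0.85) = 1.036, giving δ = 3.363.
δ = d·√n ⇒ n = (δ/d)² = (3.363 / 1.0208)² = 10.85.
Round up to the next whole unit.

n = 11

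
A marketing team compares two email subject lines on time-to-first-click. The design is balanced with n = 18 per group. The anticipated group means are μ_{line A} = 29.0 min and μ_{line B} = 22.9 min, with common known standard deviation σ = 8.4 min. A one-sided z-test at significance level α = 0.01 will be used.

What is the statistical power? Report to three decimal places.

Standardized effect: d = |μ_{line A} − μ_{line B}| / σ = |29.0 − 22.9| / 8.4 = 0.7262
Noncentrality parameter: δ = d·√(n/2) = 0.7262 × √(18/2) = 2.1786
One-sided α = 0.01 → critical value z_{0.01} = 2.326.
Power = Φ(δ − 2.326) = Φ(-0.148) = 0.4413.

Power ≈ 0.441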